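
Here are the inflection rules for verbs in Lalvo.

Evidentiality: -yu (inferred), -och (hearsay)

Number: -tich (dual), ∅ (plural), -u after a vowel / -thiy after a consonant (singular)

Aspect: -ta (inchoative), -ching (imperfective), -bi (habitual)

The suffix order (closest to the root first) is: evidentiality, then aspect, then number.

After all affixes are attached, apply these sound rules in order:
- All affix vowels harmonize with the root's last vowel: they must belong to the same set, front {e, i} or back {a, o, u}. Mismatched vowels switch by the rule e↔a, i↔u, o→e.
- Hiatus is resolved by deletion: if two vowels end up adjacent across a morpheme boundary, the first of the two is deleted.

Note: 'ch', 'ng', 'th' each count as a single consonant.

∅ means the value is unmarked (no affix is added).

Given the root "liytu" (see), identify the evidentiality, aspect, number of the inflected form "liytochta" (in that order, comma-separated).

Segment: liytu-och-ta.
evidentiality: -och → hearsay.
aspect: -ta → inchoative.
number: ∅ → plural.

hearsay, inchoative, plural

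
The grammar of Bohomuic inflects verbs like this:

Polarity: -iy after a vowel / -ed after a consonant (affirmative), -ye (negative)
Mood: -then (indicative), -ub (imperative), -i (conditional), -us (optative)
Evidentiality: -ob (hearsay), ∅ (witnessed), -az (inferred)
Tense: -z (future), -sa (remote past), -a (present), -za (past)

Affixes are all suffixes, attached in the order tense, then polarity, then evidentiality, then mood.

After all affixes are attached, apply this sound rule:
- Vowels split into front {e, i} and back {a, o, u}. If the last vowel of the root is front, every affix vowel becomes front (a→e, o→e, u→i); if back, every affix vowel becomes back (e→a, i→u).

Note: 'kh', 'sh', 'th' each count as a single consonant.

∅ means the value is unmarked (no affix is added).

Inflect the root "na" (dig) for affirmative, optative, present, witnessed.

Attach tense present -a → naa.
Attach polarity affirmative -iy (after vowel 'a') → naaiy.
evidentiality = witnessed: zero marking, form stays naaiy.
Attach mood optative -us → naaiyus.
Apply vowel harmony: naaiyus → naauyus.

naauyus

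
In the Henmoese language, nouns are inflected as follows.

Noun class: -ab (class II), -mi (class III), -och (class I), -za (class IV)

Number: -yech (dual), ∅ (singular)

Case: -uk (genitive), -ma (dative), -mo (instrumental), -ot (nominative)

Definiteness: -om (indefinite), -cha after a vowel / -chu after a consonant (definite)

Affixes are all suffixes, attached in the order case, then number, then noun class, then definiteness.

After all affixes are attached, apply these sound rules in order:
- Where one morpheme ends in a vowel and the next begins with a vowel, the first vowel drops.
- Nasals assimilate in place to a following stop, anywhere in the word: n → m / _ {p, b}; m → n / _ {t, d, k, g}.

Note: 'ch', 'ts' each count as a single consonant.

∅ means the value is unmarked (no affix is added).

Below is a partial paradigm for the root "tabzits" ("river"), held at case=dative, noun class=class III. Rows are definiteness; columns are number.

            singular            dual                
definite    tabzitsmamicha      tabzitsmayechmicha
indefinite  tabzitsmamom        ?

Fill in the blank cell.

Attach case dative -ma → tabzitsma.
Attach number dual -yech → tabzitsmayech.
Attach noun class class III -mi → tabzitsmayechmi.
Attach definiteness indefinite -om → tabzitsmayechmiom.
Apply vowel deletion: tabzitsmayechmiom → tabzitsmayechmom.
Nasal assimilation: no change.

tabzitsmayechmom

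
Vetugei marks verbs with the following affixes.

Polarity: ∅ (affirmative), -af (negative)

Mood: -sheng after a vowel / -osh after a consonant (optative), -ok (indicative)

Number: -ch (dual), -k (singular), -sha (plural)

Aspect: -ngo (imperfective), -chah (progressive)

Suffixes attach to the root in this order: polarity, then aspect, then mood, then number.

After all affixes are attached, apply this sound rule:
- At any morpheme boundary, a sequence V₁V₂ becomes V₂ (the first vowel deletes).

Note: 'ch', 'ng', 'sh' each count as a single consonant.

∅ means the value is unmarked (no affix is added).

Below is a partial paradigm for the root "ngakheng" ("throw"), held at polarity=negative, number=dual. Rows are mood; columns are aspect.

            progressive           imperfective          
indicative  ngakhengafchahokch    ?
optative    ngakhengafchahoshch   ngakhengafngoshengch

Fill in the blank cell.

Attach polarity negative -af → ngakhengaf.
Attach aspect imperfective -ngo → ngakhengafngo.
Attach mood indicative -ok → ngakhengafngook.
Attach number dual -ch → ngakhengafngookch.
Apply vowel deletion: ngakhengafngookch → ngakhengafngokch.

ngakhengafngokch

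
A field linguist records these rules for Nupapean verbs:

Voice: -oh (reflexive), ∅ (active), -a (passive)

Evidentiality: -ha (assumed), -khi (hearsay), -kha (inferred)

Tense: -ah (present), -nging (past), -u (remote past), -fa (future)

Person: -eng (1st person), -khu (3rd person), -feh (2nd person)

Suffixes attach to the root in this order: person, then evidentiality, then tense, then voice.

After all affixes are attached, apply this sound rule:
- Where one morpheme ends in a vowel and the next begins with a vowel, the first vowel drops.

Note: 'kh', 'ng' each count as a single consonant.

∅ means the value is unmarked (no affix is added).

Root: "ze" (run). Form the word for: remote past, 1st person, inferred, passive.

Attach person 1st person -eng → zeeng.
Attach evidentiality inferred -kha → zeengkha.
Attach tense remote past -u → zeengkhau.
Attach voice passive -a → zeengkhaua.
Apply vowel deletion: zeengkhaua → zengkha.

zengkha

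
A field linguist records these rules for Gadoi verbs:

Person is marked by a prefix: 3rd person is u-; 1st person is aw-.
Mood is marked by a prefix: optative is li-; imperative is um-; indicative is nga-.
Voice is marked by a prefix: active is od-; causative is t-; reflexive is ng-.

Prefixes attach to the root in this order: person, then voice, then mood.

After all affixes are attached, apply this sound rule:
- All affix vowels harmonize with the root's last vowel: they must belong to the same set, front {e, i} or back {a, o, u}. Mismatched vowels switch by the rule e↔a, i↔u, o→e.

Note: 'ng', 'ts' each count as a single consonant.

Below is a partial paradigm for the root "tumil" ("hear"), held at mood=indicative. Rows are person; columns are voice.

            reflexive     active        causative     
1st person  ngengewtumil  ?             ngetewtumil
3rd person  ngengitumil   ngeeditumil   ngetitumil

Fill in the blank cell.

Attach person 1st person aw- → awtumil.
Attach voice active od- → odawtumil.
Attach mood indicative nga- → ngaodawtumil.
Apply vowel harmony: ngaodawtumil → ngeedewtumil.

ngeedewtumil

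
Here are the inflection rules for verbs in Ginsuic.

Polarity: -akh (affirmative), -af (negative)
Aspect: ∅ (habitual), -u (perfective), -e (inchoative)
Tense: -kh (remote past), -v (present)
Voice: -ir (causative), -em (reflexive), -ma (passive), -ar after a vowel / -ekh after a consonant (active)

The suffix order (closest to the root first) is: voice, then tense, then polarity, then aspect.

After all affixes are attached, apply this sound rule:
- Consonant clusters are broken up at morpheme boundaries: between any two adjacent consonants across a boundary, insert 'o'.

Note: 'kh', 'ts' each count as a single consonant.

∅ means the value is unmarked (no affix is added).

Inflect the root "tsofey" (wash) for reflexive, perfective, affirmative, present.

tsofeyemovakhu

Attach voice reflexive -em → tsofeyem.
Attach tense present -v → tsofeyemv.
Attach polarity affirmative -akh → tsofeyemvakh.
Attach aspect perfective -u → tsofeyemvakhu.
Apply epenthesis: tsofeyemvakhu → tsofeyemovakhu.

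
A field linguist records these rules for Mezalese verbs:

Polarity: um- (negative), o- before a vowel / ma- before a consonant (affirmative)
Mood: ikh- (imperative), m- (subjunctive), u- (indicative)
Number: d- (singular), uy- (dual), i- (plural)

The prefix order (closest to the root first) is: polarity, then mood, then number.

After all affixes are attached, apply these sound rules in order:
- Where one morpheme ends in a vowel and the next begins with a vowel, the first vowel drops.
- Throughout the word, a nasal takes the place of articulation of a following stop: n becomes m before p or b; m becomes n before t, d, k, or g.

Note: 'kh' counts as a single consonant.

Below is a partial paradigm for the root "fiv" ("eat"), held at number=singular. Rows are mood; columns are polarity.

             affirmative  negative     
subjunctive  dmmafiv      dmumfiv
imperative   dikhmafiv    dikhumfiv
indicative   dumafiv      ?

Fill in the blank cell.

Attach polarity negative um- → umfiv.
Attach mood indicative u- → uumfiv.
Attach number singular d- → duumfiv.
Apply vowel deletion: duumfiv → dumfiv.
Nasal assimilation: no change.

dumfiv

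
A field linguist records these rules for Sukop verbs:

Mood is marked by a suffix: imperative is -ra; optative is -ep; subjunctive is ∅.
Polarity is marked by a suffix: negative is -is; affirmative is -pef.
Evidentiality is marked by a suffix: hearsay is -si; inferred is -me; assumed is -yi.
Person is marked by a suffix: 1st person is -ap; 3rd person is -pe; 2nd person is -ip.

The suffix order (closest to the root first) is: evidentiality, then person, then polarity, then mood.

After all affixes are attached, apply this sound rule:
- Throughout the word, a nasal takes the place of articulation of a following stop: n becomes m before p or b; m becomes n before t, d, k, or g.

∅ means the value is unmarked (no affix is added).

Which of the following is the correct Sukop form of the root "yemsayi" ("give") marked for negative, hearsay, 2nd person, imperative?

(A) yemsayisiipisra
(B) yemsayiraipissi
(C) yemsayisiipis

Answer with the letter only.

A

Attach evidentiality hearsay -si → yemsayisi.
Attach person 2nd person -ip → yemsayisiip.
Attach polarity negative -is → yemsayisiipis.
Attach mood imperative -ra → yemsayisiipisra.
Nasal assimilation: no change.
So the correct form is yemsayisiipisra, option (A).
(B) yemsayiraipissi is wrong: it has the affixes in the wrong order.
(C) yemsayisiipis is wrong: it uses subjunctive instead of imperative for mood.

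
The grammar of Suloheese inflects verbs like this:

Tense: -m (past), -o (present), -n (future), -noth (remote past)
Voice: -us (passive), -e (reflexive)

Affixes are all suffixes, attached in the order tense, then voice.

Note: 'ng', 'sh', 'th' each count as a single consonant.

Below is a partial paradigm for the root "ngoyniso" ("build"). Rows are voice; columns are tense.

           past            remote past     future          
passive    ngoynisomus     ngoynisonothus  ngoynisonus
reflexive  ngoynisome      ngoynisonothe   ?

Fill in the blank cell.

ngoynisone

Attach tense future -n → ngoynison.
Attach voice reflexive -e → ngoynisone.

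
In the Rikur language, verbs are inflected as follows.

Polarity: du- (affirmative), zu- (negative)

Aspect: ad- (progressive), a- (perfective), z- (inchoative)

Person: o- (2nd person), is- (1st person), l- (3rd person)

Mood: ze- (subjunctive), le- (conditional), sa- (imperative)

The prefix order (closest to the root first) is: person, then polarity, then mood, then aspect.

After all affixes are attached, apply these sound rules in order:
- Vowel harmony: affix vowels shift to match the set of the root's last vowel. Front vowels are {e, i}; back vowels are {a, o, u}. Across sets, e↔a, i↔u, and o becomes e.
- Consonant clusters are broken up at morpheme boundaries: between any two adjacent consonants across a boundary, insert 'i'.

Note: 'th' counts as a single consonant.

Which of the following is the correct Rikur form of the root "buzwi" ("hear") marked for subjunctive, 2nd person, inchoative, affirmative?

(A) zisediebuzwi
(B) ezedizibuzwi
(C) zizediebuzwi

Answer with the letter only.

Attach person 2nd person o- → obuzwi.
Attach polarity affirmative du- → duobuzwi.
Attach mood subjunctive ze- → zeduobuzwi.
Attach aspect inchoative z- → zzeduobuzwi.
Apply vowel harmony: zzeduobuzwi → zzediebuzwi.
Apply epenthesis: zzediebuzwi → zizediebuzwi.
So the correct form is zizediebuzwi, option (C).
(A) zisediebuzwi is wrong: it uses imperative instead of subjunctive for mood.
(B) ezedizibuzwi is wrong: it has the affixes in the wrong order.

C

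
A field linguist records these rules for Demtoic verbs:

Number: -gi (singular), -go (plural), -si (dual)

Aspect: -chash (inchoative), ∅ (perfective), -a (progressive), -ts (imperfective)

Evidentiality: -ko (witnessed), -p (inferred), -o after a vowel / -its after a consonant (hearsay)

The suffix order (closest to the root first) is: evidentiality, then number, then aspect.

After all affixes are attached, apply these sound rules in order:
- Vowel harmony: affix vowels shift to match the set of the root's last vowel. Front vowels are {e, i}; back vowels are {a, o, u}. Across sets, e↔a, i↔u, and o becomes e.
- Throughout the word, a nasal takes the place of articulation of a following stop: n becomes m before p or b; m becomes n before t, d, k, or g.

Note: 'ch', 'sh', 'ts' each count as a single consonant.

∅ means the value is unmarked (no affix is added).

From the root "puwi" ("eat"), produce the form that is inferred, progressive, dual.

puwipsie

Attach evidentiality inferred -p → puwip.
Attach number dual -si → puwipsi.
Attach aspect progressive -a → puwipsia.
Apply vowel harmony: puwipsia → puwipsie.
Nasal assimilation: no change.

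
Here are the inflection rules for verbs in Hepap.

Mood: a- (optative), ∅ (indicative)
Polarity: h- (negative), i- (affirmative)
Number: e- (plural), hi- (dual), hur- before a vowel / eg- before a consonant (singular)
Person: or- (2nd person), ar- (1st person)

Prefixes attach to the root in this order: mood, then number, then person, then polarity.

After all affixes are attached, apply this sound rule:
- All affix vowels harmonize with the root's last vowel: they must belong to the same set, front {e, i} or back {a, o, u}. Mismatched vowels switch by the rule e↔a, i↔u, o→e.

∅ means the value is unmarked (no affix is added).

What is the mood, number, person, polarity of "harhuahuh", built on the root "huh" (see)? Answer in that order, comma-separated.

optative, dual, 1st person, negative

Segment: h-ar-hi-a-huh.
mood: a- → optative.
number: hi- → dual.
person: ar- → 1st person.
polarity: h- → negative.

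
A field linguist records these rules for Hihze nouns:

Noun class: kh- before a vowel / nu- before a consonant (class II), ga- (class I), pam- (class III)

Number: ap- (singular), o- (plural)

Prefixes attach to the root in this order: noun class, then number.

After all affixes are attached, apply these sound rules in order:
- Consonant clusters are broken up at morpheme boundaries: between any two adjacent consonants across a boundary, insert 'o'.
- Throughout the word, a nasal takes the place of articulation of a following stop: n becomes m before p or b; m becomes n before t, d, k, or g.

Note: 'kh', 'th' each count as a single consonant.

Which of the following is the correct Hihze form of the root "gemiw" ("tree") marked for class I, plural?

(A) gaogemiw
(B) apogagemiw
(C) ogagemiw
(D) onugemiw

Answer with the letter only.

C

Attach noun class class I ga- → gagemiw.
Attach number plural o- → ogagemiw.
Epenthesis: no change.
Nasal assimilation: no change.
So the correct form is ogagemiw, option (C).
(B) apogagemiw is wrong: it uses singular instead of plural for number.
(A) gaogemiw is wrong: it has the affixes in the wrong order.
(D) onugemiw is wrong: it uses class II instead of class I for noun class.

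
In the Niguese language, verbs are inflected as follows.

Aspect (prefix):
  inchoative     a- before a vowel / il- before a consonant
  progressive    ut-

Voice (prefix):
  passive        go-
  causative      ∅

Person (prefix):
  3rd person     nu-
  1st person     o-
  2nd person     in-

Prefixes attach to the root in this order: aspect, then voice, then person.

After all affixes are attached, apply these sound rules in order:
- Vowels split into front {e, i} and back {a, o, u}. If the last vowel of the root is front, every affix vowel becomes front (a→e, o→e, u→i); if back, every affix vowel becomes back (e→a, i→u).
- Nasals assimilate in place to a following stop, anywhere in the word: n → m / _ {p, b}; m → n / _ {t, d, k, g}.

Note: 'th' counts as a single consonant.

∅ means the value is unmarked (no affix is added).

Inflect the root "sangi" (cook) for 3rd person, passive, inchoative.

nigeilsangi

Attach aspect inchoative il- (before consonant 's') → ilsangi.
Attach voice passive go- → goilsangi.
Attach person 3rd person nu- → nugoilsangi.
Apply vowel harmony: nugoilsangi → nigeilsangi.
Nasal assimilation: no change.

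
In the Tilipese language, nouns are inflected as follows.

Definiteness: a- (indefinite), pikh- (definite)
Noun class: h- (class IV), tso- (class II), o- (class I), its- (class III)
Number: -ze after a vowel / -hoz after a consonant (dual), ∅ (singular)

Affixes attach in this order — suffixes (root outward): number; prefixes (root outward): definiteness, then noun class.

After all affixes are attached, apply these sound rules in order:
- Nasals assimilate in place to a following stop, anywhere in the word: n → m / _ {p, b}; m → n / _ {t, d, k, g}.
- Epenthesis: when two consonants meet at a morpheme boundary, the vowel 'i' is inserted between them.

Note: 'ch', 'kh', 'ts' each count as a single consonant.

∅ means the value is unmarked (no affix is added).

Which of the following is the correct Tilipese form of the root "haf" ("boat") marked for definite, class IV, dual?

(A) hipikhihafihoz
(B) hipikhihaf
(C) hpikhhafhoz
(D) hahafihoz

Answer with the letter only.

Attach definiteness definite pikh- → pikhhaf.
Attach noun class class IV h- → hpikhhaf.
Attach number dual -hoz (after consonant 'f') → hpikhhafhoz.
Nasal assimilation: no change.
Apply epenthesis: hpikhhafhoz → hipikhihafihoz.
So the correct form is hipikhihafihoz, option (A).
(C) hpikhhafhoz is wrong: it fails to apply the sound rule(s).
(D) hahafihoz is wrong: it uses indefinite instead of definite for definiteness.
(B) hipikhihaf is wrong: it uses singular instead of dual for number.

A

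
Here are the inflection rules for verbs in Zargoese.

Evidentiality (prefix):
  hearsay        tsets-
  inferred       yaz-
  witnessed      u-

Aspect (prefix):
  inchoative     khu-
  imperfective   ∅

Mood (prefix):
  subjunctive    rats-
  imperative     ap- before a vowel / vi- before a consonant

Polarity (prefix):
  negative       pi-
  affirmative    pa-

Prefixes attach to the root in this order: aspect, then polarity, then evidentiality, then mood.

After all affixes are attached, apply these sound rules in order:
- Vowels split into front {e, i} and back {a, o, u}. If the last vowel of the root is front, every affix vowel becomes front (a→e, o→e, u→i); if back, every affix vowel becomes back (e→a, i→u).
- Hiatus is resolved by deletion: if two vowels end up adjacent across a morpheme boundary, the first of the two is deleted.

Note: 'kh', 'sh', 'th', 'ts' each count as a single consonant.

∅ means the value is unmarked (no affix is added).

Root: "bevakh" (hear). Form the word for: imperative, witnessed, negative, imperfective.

apupubevakh

aspect = imperfective: zero marking, form stays bevakh.
Attach polarity negative pi- → pibevakh.
Attach evidentiality witnessed u- → upibevakh.
Attach mood imperative ap- (before vowel 'u') → apupibevakh.
Apply vowel harmony: apupibevakh → apupubevakh.
Vowel deletion: no change.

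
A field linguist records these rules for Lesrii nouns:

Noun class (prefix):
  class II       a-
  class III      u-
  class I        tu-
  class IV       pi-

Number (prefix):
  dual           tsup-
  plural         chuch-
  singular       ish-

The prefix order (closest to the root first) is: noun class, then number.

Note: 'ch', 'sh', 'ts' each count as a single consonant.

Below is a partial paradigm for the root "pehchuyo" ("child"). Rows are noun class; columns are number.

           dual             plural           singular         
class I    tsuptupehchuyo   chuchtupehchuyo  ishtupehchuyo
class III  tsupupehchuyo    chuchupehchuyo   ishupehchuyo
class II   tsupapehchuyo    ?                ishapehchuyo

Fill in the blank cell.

Attach noun class class II a- → apehchuyo.
Attach number plural chuch- → chuchapehchuyo.

chuchapehchuyo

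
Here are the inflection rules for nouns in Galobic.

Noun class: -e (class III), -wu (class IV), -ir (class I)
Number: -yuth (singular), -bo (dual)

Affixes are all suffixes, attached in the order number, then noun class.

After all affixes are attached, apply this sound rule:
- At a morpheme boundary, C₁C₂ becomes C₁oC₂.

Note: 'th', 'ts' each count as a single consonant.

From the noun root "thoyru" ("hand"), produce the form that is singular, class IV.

thoyruyuthowu

Attach number singular -yuth → thoyruyuth.
Attach noun class class IV -wu → thoyruyuthwu.
Apply epenthesis: thoyruyuthwu → thoyruyuthowu.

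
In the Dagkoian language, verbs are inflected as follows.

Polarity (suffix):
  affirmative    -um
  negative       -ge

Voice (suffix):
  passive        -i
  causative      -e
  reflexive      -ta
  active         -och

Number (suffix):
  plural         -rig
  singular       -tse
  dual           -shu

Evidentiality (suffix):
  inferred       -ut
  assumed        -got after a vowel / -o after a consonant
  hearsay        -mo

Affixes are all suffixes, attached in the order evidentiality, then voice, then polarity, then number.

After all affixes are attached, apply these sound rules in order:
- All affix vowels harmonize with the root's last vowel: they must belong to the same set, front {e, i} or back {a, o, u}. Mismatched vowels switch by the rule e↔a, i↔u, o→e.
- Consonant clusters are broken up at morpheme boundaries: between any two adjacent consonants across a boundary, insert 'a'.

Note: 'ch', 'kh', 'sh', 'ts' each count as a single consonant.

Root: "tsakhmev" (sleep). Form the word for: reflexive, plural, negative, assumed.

Attach evidentiality assumed -o (after consonant 'v') → tsakhmevo.
Attach voice reflexive -ta → tsakhmevota.
Attach polarity negative -ge → tsakhmevotage.
Attach number plural -rig → tsakhmevotagerig.
Apply vowel harmony: tsakhmevotagerig → tsakhmevetegerig.
Epenthesis: no change.

tsakhmevetegerig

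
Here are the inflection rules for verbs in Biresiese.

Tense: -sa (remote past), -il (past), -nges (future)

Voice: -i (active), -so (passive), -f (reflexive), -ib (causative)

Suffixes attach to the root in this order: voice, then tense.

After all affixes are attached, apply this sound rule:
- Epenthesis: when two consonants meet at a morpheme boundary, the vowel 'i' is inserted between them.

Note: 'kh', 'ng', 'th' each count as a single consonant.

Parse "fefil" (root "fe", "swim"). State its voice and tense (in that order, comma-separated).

reflexive, past

Segment: fe-f-il.
voice: -f → reflexive.
tense: -il → past.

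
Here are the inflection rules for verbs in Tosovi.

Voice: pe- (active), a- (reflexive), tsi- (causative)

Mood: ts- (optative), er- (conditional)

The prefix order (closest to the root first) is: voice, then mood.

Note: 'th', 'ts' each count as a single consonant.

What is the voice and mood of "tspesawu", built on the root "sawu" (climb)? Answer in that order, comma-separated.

active, optative

Segment: ts-pe-sawu.
voice: pe- → active.
mood: ts- → optative.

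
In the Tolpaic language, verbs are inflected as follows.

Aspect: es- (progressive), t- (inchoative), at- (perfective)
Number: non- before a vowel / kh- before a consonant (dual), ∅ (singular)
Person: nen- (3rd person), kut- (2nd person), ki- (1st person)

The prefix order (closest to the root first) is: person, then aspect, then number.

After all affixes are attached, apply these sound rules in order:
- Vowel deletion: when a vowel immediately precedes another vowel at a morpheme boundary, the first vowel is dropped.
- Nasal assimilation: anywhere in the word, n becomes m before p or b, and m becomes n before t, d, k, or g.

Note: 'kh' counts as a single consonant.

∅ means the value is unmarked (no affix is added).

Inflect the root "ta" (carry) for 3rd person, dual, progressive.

Attach person 3rd person nen- → nenta.
Attach aspect progressive es- → esnenta.
Attach number dual non- (before vowel 'e') → nonesnenta.
Vowel deletion: no change.
Nasal assimilation: no change.

nonesnenta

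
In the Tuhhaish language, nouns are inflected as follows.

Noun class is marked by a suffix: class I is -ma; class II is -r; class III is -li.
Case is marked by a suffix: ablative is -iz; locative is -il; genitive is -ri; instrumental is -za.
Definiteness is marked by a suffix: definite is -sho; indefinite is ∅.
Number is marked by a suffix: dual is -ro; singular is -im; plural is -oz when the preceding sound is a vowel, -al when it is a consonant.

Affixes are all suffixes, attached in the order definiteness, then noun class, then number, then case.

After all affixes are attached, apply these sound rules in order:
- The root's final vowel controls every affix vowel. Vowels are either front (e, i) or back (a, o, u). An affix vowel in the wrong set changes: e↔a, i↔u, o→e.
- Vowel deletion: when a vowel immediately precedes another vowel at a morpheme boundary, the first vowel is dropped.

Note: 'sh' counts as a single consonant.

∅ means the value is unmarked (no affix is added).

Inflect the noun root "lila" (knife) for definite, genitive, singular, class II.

Attach definiteness definite -sho → lilasho.
Attach noun class class II -r → lilashor.
Attach number singular -im → lilashorim.
Attach case genitive -ri → lilashorimri.
Apply vowel harmony: lilashorimri → lilashorumru.
Vowel deletion: no change.

lilashorumru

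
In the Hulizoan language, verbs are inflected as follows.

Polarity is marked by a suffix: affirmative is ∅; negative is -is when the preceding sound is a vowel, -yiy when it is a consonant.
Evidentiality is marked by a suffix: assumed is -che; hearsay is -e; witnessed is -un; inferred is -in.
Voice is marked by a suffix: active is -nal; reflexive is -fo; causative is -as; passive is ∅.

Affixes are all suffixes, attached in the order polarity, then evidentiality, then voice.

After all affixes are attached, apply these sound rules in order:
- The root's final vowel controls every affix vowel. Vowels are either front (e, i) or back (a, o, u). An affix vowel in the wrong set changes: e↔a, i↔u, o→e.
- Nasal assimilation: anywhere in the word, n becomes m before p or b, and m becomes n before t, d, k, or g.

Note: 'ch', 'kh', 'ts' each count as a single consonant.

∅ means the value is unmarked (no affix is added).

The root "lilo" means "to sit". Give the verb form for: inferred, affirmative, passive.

liloun

polarity = affirmative: zero marking, form stays lilo.
Attach evidentiality inferred -in → liloin.
voice = passive: zero marking, form stays liloin.
Apply vowel harmony: liloin → liloun.
Nasal assimilation: no change.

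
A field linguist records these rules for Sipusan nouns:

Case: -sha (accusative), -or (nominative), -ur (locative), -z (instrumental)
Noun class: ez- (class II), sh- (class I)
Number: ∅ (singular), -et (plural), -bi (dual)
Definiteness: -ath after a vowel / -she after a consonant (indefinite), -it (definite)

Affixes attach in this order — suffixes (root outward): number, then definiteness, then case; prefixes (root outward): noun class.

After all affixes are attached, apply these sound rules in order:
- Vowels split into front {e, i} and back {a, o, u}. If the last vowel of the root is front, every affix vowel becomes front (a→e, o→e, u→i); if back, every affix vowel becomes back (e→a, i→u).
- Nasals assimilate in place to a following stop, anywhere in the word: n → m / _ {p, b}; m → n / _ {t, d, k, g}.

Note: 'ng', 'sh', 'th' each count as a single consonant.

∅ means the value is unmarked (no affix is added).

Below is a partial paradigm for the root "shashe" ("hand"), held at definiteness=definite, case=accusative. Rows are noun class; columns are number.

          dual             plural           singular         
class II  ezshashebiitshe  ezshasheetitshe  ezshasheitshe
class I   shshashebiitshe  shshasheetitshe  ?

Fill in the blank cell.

number = singular: zero marking, form stays shashe.
Attach noun class class I sh- → shshashe.
Attach definiteness definite -it → shshasheit.
Attach case accusative -sha → shshasheitsha.
Apply vowel harmony: shshasheitsha → shshasheitshe.
Nasal assimilation: no change.

shshasheitshe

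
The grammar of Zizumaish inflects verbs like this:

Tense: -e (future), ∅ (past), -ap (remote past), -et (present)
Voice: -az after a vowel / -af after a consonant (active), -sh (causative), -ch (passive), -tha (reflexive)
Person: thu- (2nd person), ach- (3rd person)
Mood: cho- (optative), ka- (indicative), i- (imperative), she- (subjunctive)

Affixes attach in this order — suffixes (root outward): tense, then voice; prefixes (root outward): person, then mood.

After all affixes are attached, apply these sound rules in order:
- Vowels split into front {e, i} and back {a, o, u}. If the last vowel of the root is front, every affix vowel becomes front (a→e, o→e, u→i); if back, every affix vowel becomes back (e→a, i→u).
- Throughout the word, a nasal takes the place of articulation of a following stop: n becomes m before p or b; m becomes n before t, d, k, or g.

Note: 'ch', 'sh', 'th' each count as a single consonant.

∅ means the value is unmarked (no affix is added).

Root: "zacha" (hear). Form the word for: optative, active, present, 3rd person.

Attach tense present -et → zachaet.
Attach person 3rd person ach- → achzachaet.
Attach mood optative cho- → choachzachaet.
Attach voice active -af (after consonant 't') → choachzachaetaf.
Apply vowel harmony: choachzachaetaf → choachzachaataf.
Nasal assimilation: no change.

choachzachaataf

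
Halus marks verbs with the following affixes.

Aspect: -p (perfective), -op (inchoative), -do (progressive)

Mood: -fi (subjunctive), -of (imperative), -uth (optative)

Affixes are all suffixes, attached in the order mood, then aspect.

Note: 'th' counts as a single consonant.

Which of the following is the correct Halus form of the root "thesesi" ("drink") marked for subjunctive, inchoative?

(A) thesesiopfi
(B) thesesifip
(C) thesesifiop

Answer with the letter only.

Attach mood subjunctive -fi → thesesifi.
Attach aspect inchoative -op → thesesifiop.
So the correct form is thesesifiop, option (C).
(B) thesesifip is wrong: it uses perfective instead of inchoative for aspect.
(A) thesesiopfi is wrong: it has the affixes in the wrong order.

C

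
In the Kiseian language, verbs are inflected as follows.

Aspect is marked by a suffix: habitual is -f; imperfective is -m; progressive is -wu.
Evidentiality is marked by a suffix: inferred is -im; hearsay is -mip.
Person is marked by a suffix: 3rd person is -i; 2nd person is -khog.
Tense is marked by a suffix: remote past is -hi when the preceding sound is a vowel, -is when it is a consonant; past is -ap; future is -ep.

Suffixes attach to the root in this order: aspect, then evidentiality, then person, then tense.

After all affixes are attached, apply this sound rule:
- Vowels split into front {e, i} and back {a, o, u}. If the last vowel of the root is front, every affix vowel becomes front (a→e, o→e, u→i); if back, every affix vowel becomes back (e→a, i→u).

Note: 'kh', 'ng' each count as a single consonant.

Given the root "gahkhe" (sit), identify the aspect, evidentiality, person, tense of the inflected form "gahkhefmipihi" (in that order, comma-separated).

Segment: gahkhe-f-mip-i-hi.
aspect: -f → habitual.
evidentiality: -mip → hearsay.
person: -i → 3rd person.
tense: -hi/is → remote past.

habitual, hearsay, 3rd person, remote past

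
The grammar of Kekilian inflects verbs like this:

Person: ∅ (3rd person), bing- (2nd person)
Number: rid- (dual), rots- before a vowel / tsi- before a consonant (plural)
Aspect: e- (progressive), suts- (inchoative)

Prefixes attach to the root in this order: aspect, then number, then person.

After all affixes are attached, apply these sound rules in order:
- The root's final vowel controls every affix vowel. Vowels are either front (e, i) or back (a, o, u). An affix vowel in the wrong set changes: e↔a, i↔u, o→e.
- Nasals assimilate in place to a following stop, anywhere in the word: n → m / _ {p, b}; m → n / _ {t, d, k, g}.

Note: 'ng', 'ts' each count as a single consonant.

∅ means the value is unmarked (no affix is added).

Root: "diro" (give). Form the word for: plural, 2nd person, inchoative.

bungtsusutsdiro

Attach aspect inchoative suts- → sutsdiro.
Attach number plural tsi- (before consonant 's') → tsisutsdiro.
Attach person 2nd person bing- → bingtsisutsdiro.
Apply vowel harmony: bingtsisutsdiro → bungtsusutsdiro.
Nasal assimilation: no change.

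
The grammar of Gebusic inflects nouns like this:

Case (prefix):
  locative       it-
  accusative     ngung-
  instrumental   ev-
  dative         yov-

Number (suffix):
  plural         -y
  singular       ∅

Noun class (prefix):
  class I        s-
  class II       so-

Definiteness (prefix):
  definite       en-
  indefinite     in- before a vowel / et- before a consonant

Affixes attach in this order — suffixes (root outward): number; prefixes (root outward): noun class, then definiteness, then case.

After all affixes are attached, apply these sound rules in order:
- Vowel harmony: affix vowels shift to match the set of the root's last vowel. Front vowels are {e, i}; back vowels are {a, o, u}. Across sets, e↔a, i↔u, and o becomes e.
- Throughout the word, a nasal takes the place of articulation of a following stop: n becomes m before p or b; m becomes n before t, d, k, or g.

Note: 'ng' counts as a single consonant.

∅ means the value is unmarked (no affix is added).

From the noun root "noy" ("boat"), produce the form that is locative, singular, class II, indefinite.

utatsonoy

number = singular: zero marking, form stays noy.
Attach noun class class II so- → sonoy.
Attach definiteness indefinite et- (before consonant 's') → etsonoy.
Attach case locative it- → itetsonoy.
Apply vowel harmony: itetsonoy → utatsonoy.
Nasal assimilation: no change.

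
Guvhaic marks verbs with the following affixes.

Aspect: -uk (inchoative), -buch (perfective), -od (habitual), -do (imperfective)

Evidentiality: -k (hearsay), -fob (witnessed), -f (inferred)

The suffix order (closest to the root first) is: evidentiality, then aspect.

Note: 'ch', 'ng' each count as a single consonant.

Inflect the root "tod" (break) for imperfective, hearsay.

todkdo

Attach evidentiality hearsay -k → todk.
Attach aspect imperfective -do → todkdo.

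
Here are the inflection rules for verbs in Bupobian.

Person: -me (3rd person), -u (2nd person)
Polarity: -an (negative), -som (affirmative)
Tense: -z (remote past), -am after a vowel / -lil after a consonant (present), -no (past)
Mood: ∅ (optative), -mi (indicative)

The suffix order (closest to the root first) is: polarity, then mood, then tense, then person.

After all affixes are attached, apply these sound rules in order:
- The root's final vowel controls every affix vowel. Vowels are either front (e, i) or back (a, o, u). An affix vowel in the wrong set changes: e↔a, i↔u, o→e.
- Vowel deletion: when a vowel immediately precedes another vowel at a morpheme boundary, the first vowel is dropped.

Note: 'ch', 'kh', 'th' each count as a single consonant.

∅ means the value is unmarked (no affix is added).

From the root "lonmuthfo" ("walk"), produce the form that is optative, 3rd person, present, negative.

lonmuthfanlulma

Attach polarity negative -an → lonmuthfoan.
mood = optative: zero marking, form stays lonmuthfoan.
Attach tense present -lil (after consonant 'n') → lonmuthfoanlil.
Attach person 3rd person -me → lonmuthfoanlilme.
Apply vowel harmony: lonmuthfoanlilme → lonmuthfoanlulma.
Apply vowel deletion: lonmuthfoanlulma → lonmuthfanlulma.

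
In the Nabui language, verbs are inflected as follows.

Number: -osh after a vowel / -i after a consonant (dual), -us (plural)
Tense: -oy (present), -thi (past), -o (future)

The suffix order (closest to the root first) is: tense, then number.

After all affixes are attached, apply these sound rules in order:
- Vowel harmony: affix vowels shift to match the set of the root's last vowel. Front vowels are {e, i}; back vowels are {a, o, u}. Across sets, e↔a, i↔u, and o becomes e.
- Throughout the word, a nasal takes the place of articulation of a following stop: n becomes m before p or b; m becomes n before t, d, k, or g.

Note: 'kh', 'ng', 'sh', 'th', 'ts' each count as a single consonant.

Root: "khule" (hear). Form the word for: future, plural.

khuleeis

Attach tense future -o → khuleo.
Attach number plural -us → khuleous.
Apply vowel harmony: khuleous → khuleeis.
Nasal assimilation: no change.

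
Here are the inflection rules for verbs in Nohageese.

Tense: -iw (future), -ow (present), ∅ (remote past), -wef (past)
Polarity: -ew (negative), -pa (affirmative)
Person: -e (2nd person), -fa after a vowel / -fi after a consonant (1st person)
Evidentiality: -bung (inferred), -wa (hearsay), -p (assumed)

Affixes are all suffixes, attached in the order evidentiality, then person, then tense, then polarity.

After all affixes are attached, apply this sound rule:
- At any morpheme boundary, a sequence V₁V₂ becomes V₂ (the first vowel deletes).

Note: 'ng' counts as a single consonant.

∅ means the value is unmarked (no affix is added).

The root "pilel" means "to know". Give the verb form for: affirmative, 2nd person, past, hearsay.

pilelwewefpa

Attach evidentiality hearsay -wa → pilelwa.
Attach person 2nd person -e → pilelwae.
Attach tense past -wef → pilelwaewef.
Attach polarity affirmative -pa → pilelwaewefpa.
Apply vowel deletion: pilelwaewefpa → pilelwewefpa.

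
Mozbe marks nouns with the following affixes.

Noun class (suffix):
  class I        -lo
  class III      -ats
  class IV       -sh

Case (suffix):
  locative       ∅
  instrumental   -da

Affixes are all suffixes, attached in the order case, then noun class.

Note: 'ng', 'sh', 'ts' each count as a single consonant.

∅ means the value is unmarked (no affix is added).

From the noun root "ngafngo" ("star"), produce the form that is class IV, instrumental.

ngafngodash

Attach case instrumental -da → ngafngoda.
Attach noun class class IV -sh → ngafngodash.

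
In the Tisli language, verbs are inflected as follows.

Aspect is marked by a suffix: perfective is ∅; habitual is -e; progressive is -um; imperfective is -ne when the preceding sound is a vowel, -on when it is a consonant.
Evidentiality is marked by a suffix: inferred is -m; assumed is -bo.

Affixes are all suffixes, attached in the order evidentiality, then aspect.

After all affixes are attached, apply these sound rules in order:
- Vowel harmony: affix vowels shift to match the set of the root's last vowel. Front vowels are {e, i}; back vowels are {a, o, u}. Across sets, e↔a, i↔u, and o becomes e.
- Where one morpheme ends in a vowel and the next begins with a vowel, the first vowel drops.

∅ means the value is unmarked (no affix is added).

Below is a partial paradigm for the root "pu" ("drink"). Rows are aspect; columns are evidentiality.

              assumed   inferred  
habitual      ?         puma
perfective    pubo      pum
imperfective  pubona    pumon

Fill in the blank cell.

Attach evidentiality assumed -bo → pubo.
Attach aspect habitual -e → puboe.
Apply vowel harmony: puboe → puboa.
Apply vowel deletion: puboa → puba.

puba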